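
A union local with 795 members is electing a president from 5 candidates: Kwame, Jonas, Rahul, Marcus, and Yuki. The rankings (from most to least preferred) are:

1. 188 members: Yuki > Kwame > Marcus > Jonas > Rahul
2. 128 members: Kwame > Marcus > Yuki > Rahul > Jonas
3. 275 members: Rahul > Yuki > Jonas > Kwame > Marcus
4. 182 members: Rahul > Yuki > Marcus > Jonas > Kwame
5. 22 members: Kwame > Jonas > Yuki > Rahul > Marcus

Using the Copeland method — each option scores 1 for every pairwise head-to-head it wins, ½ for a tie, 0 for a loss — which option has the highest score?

Rahul

Kwame: beats Marcus; loses to Jonas, Rahul, and Yuki → score 1.
Jonas: beats Kwame; loses to Rahul, Marcus, and Yuki → score 1.
Rahul: beats Kwame, Jonas, Marcus, and Yuki → score 4.
Marcus: beats Jonas; loses to Kwame, Rahul, and Yuki → score 1.
Yuki: beats Kwame, Jonas, and Marcus; loses to Rahul → score 3.
Rahul has the best pairwise record.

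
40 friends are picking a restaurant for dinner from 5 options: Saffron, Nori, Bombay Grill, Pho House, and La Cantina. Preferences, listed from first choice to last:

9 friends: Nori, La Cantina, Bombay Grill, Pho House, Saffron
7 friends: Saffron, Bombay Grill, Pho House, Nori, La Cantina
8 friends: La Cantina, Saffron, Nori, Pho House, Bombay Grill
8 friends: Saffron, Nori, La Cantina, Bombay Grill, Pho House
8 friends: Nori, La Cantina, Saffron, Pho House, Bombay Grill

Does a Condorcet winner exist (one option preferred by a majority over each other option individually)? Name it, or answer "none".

none

Checking pairwise contests:
La Cantina beats Saffron 25–15.
Saffron beats Nori 23–17.
Saffron beats Bombay Grill 31–9.
Saffron beats Pho House 31–9.
Nori beats La Cantina 32–8.
Every option loses at least one head-to-head, so there is no Condorcet winner.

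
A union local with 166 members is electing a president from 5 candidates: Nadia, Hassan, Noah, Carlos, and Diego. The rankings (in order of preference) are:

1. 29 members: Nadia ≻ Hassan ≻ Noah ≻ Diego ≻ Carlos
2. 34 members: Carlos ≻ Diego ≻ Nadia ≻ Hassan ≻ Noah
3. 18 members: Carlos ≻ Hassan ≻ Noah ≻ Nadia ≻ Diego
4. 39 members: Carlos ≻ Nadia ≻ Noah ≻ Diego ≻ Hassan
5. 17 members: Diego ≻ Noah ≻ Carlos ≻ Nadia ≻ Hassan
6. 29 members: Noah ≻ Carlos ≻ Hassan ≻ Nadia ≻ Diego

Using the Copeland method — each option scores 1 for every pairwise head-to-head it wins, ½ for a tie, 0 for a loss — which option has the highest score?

Nadia: beats Hassan, Noah, and Diego; loses to Carlos → score 3.
Hassan: loses to Nadia, Noah, Carlos, and Diego → score 0.
Noah: beats Hassan and Diego; loses to Nadia and Carlos → score 2.
Carlos: beats Nadia, Hassan, Noah, and Diego → score 4.
Diego: beats Hassan; loses to Nadia, Noah, and Carlos → score 1.
Carlos has the best pairwise record.

Carlos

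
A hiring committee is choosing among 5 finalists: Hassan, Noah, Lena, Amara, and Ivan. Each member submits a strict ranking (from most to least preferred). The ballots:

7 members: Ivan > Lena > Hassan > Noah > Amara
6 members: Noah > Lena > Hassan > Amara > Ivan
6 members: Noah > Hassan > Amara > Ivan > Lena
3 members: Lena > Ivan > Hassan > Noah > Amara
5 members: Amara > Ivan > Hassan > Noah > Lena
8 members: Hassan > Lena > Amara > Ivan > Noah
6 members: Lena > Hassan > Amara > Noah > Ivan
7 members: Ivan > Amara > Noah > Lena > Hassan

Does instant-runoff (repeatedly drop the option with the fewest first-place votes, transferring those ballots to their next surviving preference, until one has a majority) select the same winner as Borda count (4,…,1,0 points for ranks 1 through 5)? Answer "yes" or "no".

Instant-runoff — R1 Hassan 8, Noah 12, Lena 9, Amara 5, Ivan 14 (Amara out); R2 Hassan 8, Noah 12, Lena 9, Ivan 19 (Hassan out); R3 Noah 12, Lena 17, Ivan 19 (Noah out); R4 Lena 23, Ivan 25 (Ivan winner). Winner: Ivan.
Borda — scores: Hassan 110, Noah 83, Lena 106, Amara 87, Ivan 94. Winner: Hassan.
The two methods disagree.

no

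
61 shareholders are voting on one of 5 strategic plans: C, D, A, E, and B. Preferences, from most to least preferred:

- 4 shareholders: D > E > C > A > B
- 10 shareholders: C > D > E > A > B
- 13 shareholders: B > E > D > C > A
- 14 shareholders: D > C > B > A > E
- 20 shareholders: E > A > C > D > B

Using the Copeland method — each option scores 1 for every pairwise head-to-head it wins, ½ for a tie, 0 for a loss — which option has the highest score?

E

C: beats A and B; loses to D and E → score 2.
D: beats C, A, and B; loses to E → score 3.
A: beats B; loses to C, D, and E → score 1.
E: beats C, D, A, and B → score 4.
B: loses to C, D, A, and E → score 0.
E has the best pairwise record.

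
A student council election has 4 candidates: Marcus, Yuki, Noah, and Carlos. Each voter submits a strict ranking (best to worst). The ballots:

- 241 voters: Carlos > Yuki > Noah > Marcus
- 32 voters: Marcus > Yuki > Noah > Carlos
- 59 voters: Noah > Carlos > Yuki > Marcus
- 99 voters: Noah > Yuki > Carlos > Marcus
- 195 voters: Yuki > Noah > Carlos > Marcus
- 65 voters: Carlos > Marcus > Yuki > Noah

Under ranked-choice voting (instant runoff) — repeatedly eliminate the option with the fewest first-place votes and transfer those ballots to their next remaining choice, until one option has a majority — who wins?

Carlos

Round 1: Marcus 32, Yuki 195, Noah 158, Carlos 306. Eliminate Marcus.
Round 2: Yuki 227, Noah 158, Carlos 306. Eliminate Noah.
Round 3: Yuki 326, Carlos 365. Carlos has a majority.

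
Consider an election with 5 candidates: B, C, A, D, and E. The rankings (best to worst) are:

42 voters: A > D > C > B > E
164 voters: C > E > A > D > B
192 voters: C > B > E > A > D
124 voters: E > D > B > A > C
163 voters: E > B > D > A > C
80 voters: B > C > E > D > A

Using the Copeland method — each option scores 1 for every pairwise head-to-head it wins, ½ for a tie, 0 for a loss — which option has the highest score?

C

B: beats A and D; loses to C and E → score 2.
C: beats B, A, D, and E → score 4.
A: beats D; loses to B, C, and E → score 1.
D: loses to B, C, A, and E → score 0.
E: beats B, A, and D; loses to C → score 3.
C has the best pairwise record.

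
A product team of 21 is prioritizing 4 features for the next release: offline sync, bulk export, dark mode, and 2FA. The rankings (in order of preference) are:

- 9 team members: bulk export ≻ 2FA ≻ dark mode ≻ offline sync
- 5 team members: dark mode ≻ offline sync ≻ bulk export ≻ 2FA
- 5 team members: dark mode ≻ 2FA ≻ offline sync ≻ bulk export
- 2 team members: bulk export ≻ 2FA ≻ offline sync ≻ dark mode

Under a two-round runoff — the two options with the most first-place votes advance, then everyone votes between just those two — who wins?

Round 1 first-place votes: offline sync 0, bulk export 11, dark mode 10, 2FA 0.
bulk export and dark mode advance.
Runoff: bulk export is preferred to dark mode by 11 voters; dark mode by 10.
bulk export wins the runoff.

bulk export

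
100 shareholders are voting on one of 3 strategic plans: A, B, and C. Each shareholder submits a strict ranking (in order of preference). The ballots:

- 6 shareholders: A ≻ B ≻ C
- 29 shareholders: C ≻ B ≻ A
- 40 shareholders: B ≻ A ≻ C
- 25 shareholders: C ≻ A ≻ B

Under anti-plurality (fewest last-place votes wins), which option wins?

B

Last-place votes: A 29, B 25, C 46.
B is ranked last by the fewest voters, so B wins.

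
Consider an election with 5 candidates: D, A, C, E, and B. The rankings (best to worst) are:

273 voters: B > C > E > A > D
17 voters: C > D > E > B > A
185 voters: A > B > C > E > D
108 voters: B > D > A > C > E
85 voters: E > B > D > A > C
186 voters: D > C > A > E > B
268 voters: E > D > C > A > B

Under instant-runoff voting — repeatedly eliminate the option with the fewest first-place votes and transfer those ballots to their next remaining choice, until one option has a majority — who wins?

B

Round 1: D 186, A 185, C 17, E 353, B 381. Eliminate C.
Round 2: D 203, A 185, E 353, B 381. Eliminate A.
Round 3: D 203, E 353, B 566. B has a majority.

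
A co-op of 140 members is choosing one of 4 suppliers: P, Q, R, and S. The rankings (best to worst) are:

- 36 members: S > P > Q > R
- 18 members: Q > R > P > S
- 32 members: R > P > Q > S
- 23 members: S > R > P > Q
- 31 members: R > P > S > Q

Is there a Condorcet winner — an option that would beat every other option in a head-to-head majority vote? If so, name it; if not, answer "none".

R vs P: 104–36 for R.
R vs Q: 86–54 for R.
R vs S: 81–59 for R.
R beats every other option head-to-head.

R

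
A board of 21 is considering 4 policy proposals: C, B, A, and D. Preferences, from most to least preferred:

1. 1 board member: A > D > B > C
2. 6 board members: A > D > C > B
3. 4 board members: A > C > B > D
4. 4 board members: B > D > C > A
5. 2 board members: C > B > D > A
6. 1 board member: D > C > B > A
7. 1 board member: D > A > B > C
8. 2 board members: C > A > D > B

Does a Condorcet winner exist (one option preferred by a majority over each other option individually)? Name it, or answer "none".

A vs C: 12–9 for A.
A vs B: 14–7 for A.
A vs D: 13–8 for A.
A beats every other option head-to-head.

A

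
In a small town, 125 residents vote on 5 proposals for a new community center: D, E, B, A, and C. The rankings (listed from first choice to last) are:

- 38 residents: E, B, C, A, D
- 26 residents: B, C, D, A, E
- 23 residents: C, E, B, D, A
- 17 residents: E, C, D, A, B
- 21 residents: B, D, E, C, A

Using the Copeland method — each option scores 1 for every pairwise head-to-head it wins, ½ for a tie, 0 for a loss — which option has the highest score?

E

D: beats A; loses to E, B, and C → score 1.
E: beats D, B, A, and C → score 4.
B: beats D, A, and C; loses to E → score 3.
A: loses to D, E, B, and C → score 0.
C: beats D and A; loses to E and B → score 2.
E has the best pairwise record.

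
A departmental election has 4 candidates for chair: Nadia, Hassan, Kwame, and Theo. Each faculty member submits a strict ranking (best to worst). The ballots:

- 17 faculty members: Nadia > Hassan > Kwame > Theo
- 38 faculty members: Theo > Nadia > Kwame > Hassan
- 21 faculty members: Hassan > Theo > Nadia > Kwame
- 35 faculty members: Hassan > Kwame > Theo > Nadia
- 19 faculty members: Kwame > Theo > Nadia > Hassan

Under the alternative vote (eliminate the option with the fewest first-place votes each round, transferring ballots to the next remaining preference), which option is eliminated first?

Nadia

Round 1: Nadia 17, Hassan 56, Kwame 19, Theo 38. Eliminate Nadia.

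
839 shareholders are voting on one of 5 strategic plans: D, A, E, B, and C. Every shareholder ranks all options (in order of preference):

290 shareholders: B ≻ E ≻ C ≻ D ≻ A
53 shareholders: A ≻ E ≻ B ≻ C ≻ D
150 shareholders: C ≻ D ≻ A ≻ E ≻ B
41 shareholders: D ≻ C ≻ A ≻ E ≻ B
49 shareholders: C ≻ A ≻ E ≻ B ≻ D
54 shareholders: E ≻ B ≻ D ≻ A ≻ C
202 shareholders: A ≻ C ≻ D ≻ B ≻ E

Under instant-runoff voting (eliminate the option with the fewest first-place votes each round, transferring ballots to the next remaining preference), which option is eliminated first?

D

Round 1: D 41, A 255, E 54, B 290, C 199. Eliminate D.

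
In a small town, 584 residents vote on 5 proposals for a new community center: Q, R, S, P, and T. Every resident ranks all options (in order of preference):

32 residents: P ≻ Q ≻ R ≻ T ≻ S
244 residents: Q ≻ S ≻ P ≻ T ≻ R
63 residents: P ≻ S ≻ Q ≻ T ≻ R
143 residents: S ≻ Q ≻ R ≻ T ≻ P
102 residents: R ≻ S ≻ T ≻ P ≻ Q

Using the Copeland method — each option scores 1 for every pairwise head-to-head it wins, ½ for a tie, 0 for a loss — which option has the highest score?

Q: beats R, P, and T; loses to S → score 3.
R: loses to Q, S, P, and T → score 0.
S: beats Q, R, P, and T → score 4.
P: beats R and T; loses to Q and S → score 2.
T: beats R; loses to Q, S, and P → score 1.
S has the best pairwise record.

S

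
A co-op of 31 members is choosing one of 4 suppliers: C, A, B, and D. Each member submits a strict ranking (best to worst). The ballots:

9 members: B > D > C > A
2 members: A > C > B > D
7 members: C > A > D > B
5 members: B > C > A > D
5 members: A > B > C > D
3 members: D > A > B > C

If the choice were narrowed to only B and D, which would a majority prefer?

Voters preferring B to D: 21; preferring D to B: 10.
B wins the head-to-head.

B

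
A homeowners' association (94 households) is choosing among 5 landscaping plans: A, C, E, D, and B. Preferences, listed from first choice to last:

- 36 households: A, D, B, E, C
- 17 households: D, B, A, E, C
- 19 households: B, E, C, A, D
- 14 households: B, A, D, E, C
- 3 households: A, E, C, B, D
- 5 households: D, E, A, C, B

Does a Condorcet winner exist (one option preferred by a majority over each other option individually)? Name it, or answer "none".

Checking pairwise contests:
B beats A 50–44.
A beats C 75–19.
A beats E 70–24.
A beats D 72–22.
D beats B 58–36.
Every option loses at least one head-to-head, so there is no Condorcet winner.

none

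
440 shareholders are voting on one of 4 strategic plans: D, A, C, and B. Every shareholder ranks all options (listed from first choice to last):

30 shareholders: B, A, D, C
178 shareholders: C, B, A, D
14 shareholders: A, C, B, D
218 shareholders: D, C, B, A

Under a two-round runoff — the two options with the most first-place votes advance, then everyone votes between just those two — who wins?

D

Round 1 first-place votes: D 218, A 14, C 178, B 30.
D and C advance.
Runoff: D is preferred to C by 248 voters; C by 192.
D wins the runoff.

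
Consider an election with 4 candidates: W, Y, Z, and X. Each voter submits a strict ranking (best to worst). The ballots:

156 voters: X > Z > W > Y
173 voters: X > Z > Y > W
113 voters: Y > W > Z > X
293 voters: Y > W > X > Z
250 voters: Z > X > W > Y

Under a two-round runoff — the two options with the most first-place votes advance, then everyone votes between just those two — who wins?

Round 1 first-place votes: W 0, Y 406, Z 250, X 329.
Y and X advance.
Runoff: Y is preferred to X by 406 voters; X by 579.
X wins the runoff.

X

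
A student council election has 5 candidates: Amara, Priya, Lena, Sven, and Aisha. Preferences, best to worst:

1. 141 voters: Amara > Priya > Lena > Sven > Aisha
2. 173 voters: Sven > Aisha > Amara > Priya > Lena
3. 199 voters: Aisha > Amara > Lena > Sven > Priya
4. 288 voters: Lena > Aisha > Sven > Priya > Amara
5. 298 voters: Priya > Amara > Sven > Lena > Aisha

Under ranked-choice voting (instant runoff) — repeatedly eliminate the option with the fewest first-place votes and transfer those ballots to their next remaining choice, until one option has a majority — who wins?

Aisha

Round 1: Amara 141, Priya 298, Lena 288, Sven 173, Aisha 199. Eliminate Amara.
Round 2: Priya 439, Lena 288, Sven 173, Aisha 199. Eliminate Sven.
Round 3: Priya 439, Lena 288, Aisha 372. Eliminate Lena.
Round 4: Priya 439, Aisha 660. Aisha has a majority.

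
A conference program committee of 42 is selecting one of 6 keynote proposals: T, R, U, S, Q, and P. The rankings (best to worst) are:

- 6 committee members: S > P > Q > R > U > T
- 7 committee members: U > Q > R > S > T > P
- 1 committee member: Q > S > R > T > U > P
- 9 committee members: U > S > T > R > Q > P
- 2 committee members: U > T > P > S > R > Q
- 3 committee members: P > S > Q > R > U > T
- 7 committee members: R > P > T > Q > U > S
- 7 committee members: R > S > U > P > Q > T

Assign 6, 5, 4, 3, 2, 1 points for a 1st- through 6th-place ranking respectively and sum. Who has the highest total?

T: 6·1 + 7·2 + 1·3 + 9·4 + 2·5 + 3·1 + 7·4 + 7·1 = 107
R: 6·3 + 7·4 + 1·4 + 9·3 + 2·2 + 3·3 + 7·6 + 7·6 = 174
U: 6·2 + 7·6 + 1·2 + 9·6 + 2·6 + 3·2 + 7·2 + 7·4 = 170
S: 6·6 + 7·3 + 1·5 + 9·5 + 2·3 + 3·5 + 7·1 + 7·5 = 170
Q: 6·4 + 7·5 + 1·6 + 9·2 + 2·1 + 3·4 + 7·3 + 7·2 = 132
P: 6·5 + 7·1 + 1·1 + 9·1 + 2·4 + 3·6 + 7·5 + 7·3 = 129
R has the highest Borda score (174).

R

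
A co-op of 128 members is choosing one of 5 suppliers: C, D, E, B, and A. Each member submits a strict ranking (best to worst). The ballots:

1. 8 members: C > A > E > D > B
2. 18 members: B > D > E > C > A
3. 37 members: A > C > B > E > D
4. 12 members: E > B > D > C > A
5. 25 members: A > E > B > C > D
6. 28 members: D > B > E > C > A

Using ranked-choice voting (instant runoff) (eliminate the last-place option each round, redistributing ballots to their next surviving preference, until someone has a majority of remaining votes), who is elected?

A

Round 1: C 8, D 28, E 12, B 18, A 62. Eliminate C.
Round 2: D 28, E 12, B 18, A 70. A has a majority.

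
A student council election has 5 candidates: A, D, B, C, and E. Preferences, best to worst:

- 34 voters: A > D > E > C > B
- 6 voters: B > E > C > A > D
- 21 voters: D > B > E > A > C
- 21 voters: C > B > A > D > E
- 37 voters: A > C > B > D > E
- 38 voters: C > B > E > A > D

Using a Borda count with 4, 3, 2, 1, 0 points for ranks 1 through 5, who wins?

C

A: 34·4 + 6·1 + 21·1 + 21·2 + 37·4 + 38·1 = 391
D: 34·3 + 6·0 + 21·4 + 21·1 + 37·1 + 38·0 = 244
B: 34·0 + 6·4 + 21·3 + 21·3 + 37·2 + 38·3 = 338
C: 34·1 + 6·2 + 21·0 + 21·4 + 37·3 + 38·4 = 393
E: 34·2 + 6·3 + 21·2 + 21·0 + 37·0 + 38·2 = 204
C has the highest Borda score (393).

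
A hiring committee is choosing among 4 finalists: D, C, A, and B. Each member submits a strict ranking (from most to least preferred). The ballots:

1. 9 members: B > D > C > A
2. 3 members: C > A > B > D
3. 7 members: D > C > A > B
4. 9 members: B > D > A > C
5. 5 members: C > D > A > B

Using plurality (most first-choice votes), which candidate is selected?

B

First-place votes: D 7, C 8, A 0, B 18.
B has the most first-place votes.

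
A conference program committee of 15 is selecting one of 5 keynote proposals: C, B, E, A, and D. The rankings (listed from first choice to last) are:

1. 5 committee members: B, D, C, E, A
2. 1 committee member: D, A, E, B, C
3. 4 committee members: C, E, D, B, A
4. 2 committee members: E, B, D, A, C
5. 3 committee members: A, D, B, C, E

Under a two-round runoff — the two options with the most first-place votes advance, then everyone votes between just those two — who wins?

B

Round 1 first-place votes: C 4, B 5, E 2, A 3, D 1.
B and C advance.
Runoff: B is preferred to C by 11 voters; C by 4.
B wins the runoff.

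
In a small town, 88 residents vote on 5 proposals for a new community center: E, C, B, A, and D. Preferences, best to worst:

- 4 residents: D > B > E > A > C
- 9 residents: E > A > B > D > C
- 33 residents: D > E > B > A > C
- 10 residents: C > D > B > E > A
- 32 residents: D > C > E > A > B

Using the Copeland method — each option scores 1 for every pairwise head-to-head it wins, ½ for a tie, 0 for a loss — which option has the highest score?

E: beats C, B, and A; loses to D → score 3.
C: loses to E, B, A, and D → score 0.
B: beats C and A; loses to E and D → score 2.
A: beats C; loses to E, B, and D → score 1.
D: beats E, C, B, and A → score 4.
D has the best pairwise record.

D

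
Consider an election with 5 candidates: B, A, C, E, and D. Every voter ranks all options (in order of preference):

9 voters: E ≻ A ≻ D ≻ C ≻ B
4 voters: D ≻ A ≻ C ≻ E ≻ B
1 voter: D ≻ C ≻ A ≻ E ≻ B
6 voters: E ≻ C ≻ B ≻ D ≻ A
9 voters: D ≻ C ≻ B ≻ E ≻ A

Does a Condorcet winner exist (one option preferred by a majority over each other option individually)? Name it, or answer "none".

E vs B: 20–9 for E.
E vs A: 24–5 for E.
E vs C: 15–14 for E.
E vs D: 15–14 for E.
E beats every other option head-to-head.

E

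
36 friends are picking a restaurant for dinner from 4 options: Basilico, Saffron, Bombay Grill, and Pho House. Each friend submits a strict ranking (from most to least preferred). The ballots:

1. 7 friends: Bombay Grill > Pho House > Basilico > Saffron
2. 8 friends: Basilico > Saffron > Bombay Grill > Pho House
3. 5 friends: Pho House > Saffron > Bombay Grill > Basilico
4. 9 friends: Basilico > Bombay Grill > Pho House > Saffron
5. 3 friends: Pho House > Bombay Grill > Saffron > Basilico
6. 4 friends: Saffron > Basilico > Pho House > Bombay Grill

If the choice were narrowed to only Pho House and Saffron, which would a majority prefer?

Voters preferring Pho House to Saffron: 24; preferring Saffron to Pho House: 12.
Pho House wins the head-to-head.

Pho House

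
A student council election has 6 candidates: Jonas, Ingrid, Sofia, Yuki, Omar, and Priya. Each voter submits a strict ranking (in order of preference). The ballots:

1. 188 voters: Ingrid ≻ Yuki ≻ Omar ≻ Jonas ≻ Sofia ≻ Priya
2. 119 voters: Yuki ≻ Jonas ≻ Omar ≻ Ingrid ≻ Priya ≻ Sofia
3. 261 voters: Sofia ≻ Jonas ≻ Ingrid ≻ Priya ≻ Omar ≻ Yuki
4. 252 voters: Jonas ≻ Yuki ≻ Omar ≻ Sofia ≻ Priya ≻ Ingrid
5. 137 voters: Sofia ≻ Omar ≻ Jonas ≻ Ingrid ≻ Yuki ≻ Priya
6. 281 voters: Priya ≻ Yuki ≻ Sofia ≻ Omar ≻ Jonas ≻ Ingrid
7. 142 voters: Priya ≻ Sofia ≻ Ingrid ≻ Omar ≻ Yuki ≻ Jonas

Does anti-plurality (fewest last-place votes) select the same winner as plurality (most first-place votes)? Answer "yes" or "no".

Anti-plurality — last-place votes: Jonas 142, Ingrid 533, Sofia 119, Yuki 261, Omar 0, Priya 325. Winner: Omar.
Plurality — first-place votes: Jonas 252, Ingrid 188, Sofia 398, Yuki 119, Omar 0, Priya 423. Winner: Priya.
The two methods disagree.

no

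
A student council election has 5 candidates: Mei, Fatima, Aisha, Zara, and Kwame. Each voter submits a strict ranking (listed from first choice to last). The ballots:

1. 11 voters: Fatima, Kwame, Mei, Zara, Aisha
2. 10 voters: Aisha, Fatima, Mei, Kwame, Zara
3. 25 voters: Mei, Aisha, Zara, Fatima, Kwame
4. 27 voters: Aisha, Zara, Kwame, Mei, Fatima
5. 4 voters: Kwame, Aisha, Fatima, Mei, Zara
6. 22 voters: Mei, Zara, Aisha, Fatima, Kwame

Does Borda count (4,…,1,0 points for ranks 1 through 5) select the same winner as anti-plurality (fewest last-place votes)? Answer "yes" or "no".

Borda — scores: Mei 261, Fatima 129, Aisha 279, Zara 208, Kwame 113. Winner: Aisha.
Anti-plurality — last-place votes: Mei 0, Fatima 27, Aisha 11, Zara 14, Kwame 47. Winner: Mei.
The two methods disagree.

no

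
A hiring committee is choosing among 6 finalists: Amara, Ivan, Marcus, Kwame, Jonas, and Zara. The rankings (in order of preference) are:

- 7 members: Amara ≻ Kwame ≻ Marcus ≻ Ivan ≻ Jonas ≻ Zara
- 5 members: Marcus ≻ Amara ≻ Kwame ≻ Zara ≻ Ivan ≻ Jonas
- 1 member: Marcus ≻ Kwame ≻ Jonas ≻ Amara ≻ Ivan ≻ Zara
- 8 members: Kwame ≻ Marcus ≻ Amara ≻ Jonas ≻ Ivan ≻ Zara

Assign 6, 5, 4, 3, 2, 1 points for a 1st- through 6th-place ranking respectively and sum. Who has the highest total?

Kwame

Amara: 7·6 + 5·5 + 1·3 + 8·4 = 102
Ivan: 7·3 + 5·2 + 1·2 + 8·2 = 49
Marcus: 7·4 + 5·6 + 1·6 + 8·5 = 104
Kwame: 7·5 + 5·4 + 1·5 + 8·6 = 108
Jonas: 7·2 + 5·1 + 1·4 + 8·3 = 47
Zara: 7·1 + 5·3 + 1·1 + 8·1 = 31
Kwame has the highest Borda score (108).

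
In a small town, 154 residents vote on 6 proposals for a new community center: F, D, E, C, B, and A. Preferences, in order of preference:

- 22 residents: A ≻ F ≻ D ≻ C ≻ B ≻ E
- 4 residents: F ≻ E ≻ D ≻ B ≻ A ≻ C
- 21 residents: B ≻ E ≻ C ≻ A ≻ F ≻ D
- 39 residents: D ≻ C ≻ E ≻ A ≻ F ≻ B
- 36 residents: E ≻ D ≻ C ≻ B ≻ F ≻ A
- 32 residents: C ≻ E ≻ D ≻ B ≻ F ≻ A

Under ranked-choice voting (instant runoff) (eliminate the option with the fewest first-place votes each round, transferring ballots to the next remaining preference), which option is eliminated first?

Round 1: F 4, D 39, E 36, C 32, B 21, A 22. Eliminate F.

F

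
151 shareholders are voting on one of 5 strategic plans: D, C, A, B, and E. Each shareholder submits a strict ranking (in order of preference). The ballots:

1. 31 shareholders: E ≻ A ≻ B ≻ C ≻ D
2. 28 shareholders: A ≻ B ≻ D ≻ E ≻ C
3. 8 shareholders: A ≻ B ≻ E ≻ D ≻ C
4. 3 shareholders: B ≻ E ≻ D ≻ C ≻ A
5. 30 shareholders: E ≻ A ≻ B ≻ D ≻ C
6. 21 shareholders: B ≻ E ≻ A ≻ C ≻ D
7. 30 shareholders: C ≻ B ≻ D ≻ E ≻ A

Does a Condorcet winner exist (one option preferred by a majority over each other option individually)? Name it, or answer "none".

Checking pairwise contests:
C beats D 82–69.
A beats C 118–33.
E beats A 115–36.
A beats B 97–54.
B beats E 90–61.
Every option loses at least one head-to-head, so there is no Condorcet winner.

none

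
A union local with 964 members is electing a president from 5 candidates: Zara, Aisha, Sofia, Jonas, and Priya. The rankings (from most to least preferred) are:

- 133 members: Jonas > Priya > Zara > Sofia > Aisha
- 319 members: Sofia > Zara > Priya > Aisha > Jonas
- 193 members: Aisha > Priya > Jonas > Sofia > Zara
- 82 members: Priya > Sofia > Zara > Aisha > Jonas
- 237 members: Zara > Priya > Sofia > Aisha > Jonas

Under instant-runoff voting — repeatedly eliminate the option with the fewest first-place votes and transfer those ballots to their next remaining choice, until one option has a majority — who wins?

Round 1: Zara 237, Aisha 193, Sofia 319, Jonas 133, Priya 82. Eliminate Priya.
Round 2: Zara 237, Aisha 193, Sofia 401, Jonas 133. Eliminate Jonas.
Round 3: Zara 370, Aisha 193, Sofia 401. Eliminate Aisha.
Round 4: Zara 370, Sofia 594. Sofia has a majority.

Sofia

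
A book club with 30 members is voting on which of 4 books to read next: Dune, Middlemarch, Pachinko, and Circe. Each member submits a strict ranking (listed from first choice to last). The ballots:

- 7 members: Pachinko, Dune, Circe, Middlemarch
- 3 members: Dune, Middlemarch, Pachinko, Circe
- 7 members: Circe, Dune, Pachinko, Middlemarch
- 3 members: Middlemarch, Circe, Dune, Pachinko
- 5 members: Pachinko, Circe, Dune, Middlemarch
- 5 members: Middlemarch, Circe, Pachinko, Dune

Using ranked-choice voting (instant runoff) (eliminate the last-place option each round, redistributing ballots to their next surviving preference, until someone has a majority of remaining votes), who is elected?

Pachinko

Round 1: Dune 3, Middlemarch 8, Pachinko 12, Circe 7. Eliminate Dune.
Round 2: Middlemarch 11, Pachinko 12, Circe 7. Eliminate Circe.
Round 3: Middlemarch 11, Pachinko 19. Pachinko has a majority.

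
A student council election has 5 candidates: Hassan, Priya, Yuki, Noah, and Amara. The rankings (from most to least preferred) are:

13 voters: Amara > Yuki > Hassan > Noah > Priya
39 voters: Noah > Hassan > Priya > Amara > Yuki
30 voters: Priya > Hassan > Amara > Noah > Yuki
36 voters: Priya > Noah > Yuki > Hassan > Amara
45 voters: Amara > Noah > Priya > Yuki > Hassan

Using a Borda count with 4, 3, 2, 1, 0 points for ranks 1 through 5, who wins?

Hassan: 13·2 + 39·3 + 30·3 + 36·1 + 45·0 = 269
Priya: 13·0 + 39·2 + 30·4 + 36·4 + 45·2 = 432
Yuki: 13·3 + 39·0 + 30·0 + 36·2 + 45·1 = 156
Noah: 13·1 + 39·4 + 30·1 + 36·3 + 45·3 = 442
Amara: 13·4 + 39·1 + 30·2 + 36·0 + 45·4 = 331
Noah has the highest Borda score (442).

Noah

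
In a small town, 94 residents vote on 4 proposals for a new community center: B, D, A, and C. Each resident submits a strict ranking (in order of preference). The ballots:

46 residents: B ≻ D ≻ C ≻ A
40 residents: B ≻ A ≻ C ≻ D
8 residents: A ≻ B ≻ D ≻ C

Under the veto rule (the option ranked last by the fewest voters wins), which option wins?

Last-place votes: B 0, D 40, A 46, C 8.
B is ranked last by the fewest voters, so B wins.

B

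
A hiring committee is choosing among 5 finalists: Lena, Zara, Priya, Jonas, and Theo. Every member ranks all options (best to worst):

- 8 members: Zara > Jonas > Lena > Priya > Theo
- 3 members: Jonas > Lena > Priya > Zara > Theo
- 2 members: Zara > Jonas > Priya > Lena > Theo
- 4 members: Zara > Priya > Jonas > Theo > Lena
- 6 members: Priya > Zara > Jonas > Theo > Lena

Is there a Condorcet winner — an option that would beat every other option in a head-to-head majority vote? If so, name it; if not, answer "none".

Zara

Zara vs Lena: 20–3 for Zara.
Zara vs Priya: 14–9 for Zara.
Zara vs Jonas: 20–3 for Zara.
Zara vs Theo: 23–0 for Zara.
Zara beats every other option head-to-head.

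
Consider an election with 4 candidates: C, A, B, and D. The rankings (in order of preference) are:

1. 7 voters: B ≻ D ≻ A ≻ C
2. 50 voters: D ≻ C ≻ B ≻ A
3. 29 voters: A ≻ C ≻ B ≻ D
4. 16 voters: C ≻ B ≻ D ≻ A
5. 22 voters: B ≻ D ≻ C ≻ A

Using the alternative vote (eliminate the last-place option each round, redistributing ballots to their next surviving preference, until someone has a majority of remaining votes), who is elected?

B

Round 1: C 16, A 29, B 29, D 50. Eliminate C.
Round 2: A 29, B 45, D 50. Eliminate A.
Round 3: B 74, D 50. B has a majority.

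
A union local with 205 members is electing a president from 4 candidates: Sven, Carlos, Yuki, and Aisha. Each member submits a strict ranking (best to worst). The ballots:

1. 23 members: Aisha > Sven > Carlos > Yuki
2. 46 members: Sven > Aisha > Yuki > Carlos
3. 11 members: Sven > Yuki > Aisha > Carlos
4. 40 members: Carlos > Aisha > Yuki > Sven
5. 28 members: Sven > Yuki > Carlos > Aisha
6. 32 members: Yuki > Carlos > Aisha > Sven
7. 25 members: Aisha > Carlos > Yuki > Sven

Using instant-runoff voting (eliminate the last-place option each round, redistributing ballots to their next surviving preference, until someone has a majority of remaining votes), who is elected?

Round 1: Sven 85, Carlos 40, Yuki 32, Aisha 48. Eliminate Yuki.
Round 2: Sven 85, Carlos 72, Aisha 48. Eliminate Aisha.
Round 3: Sven 108, Carlos 97. Sven has a majority.

Sven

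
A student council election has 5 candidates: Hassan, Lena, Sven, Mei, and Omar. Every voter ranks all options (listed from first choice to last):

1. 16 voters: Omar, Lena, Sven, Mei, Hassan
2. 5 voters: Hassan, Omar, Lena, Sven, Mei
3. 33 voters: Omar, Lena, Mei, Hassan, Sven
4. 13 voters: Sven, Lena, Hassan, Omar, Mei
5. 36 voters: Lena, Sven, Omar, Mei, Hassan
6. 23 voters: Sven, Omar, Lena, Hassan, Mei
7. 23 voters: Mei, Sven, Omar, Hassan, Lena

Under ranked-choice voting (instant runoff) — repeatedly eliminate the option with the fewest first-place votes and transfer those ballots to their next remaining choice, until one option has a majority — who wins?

Round 1: Hassan 5, Lena 36, Sven 36, Mei 23, Omar 49. Eliminate Hassan.
Round 2: Lena 36, Sven 36, Mei 23, Omar 54. Eliminate Mei.
Round 3: Lena 36, Sven 59, Omar 54. Eliminate Lena.
Round 4: Sven 95, Omar 54. Sven has a majority.

Sven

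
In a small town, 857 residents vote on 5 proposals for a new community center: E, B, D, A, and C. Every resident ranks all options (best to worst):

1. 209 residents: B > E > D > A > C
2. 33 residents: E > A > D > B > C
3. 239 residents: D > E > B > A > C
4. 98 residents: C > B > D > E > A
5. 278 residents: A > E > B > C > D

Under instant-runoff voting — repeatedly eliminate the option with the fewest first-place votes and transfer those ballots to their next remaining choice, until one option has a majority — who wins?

Round 1: E 33, B 209, D 239, A 278, C 98. Eliminate E.
Round 2: B 209, D 239, A 311, C 98. Eliminate C.
Round 3: B 307, D 239, A 311. Eliminate D.
Round 4: B 546, A 311. B has a majority.

B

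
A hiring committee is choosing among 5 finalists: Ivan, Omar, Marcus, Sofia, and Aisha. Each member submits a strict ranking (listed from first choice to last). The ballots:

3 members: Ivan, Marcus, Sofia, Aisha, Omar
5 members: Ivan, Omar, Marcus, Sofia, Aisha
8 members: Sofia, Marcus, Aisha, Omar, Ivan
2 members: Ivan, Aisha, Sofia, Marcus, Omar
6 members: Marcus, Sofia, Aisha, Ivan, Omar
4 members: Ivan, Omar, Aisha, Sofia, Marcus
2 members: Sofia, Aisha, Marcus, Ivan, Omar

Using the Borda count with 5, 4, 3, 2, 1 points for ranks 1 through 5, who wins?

Ivan: 3·5 + 5·5 + 8·1 + 2·5 + 6·2 + 4·5 + 2·2 = 94
Omar: 3·1 + 5·4 + 8·2 + 2·1 + 6·1 + 4·4 + 2·1 = 65
Marcus: 3·4 + 5·3 + 8·4 + 2·2 + 6·5 + 4·1 + 2·3 = 103
Sofia: 3·3 + 5·2 + 8·5 + 2·3 + 6·4 + 4·2 + 2·5 = 107
Aisha: 3·2 + 5·1 + 8·3 + 2·4 + 6·3 + 4·3 + 2·4 = 81
Sofia has the highest Borda score (107).

Sofia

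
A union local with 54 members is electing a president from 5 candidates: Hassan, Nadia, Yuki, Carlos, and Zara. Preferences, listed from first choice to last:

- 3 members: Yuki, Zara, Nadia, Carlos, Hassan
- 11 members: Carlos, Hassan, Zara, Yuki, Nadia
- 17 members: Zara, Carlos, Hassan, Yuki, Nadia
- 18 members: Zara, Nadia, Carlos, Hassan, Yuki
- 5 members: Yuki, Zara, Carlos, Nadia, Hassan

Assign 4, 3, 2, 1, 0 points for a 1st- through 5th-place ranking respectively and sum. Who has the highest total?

Zara

Hassan: 3·0 + 11·3 + 17·2 + 18·1 + 5·0 = 85
Nadia: 3·2 + 11·0 + 17·0 + 18·3 + 5·1 = 65
Yuki: 3·4 + 11·1 + 17·1 + 18·0 + 5·4 = 60
Carlos: 3·1 + 11·4 + 17·3 + 18·2 + 5·2 = 144
Zara: 3·3 + 11·2 + 17·4 + 18·4 + 5·3 = 186
Zara has the highest Borda score (186).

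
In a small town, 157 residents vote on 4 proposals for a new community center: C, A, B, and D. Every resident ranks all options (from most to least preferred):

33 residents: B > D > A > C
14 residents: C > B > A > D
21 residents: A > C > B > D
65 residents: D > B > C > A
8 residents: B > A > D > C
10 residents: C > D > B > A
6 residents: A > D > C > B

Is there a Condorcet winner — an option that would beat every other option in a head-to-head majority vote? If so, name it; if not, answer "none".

D vs C: 112–45 for D.
D vs A: 108–49 for D.
D vs B: 81–76 for D.
D beats every other option head-to-head.

D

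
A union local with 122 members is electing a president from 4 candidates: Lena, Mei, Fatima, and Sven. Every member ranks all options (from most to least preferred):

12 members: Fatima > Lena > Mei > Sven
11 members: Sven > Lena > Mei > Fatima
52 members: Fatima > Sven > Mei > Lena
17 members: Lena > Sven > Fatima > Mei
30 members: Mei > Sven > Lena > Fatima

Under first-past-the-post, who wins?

First-place votes: Lena 17, Mei 30, Fatima 64, Sven 11.
Fatima has the most first-place votes.

Fatima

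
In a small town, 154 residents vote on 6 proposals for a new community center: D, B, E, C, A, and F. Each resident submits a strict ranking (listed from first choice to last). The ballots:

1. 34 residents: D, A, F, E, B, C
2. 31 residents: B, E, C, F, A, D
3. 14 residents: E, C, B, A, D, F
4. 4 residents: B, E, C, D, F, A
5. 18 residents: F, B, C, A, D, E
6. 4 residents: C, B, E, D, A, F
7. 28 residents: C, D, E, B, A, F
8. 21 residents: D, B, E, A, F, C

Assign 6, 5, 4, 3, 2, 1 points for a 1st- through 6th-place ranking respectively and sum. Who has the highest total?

D: 34·6 + 31·1 + 14·2 + 4·3 + 18·2 + 4·3 + 28·5 + 21·6 = 589
B: 34·2 + 31·6 + 14·4 + 4·6 + 18·5 + 4·5 + 28·3 + 21·5 = 633
E: 34·3 + 31·5 + 14·6 + 4·5 + 18·1 + 4·4 + 28·4 + 21·4 = 591
C: 34·1 + 31·4 + 14·5 + 4·4 + 18·4 + 4·6 + 28·6 + 21·1 = 529
A: 34·5 + 31·2 + 14·3 + 4·1 + 18·3 + 4·2 + 28·2 + 21·3 = 459
F: 34·4 + 31·3 + 14·1 + 4·2 + 18·6 + 4·1 + 28·1 + 21·2 = 433
B has the highest Borda score (633).

B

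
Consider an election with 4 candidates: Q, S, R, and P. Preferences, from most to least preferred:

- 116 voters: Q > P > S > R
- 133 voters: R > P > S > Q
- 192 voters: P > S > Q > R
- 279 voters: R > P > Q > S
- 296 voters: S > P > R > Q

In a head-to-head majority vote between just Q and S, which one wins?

Voters preferring Q to S: 395; preferring S to Q: 621.
S wins the head-to-head.

S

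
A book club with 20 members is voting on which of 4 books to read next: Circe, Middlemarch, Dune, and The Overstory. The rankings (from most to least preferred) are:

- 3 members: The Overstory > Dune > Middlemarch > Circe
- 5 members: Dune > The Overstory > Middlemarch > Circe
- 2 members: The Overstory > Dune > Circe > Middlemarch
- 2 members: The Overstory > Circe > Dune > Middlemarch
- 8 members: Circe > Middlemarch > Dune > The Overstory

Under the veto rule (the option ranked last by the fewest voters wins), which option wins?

Dune

Last-place votes: Circe 8, Middlemarch 4, Dune 0, The Overstory 8.
Dune is ranked last by the fewest voters, so Dune wins.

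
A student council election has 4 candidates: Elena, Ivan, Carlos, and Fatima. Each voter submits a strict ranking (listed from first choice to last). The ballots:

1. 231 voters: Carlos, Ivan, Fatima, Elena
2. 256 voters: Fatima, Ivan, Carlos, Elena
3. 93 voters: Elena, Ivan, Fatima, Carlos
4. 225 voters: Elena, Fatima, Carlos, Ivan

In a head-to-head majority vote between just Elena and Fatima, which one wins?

Voters preferring Elena to Fatima: 318; preferring Fatima to Elena: 487.
Fatima wins the head-to-head.

Fatima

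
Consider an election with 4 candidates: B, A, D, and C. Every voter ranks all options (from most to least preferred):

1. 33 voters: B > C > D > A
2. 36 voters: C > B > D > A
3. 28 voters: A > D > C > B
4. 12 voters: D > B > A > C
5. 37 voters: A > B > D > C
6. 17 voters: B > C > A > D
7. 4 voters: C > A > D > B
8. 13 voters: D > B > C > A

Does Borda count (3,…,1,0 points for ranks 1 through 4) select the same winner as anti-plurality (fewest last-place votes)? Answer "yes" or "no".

no

Borda — scores: B 346, A 232, D 241, C 261. Winner: B.
Anti-plurality — last-place votes: B 32, A 82, D 17, C 49. Winner: D.
The two methods disagree.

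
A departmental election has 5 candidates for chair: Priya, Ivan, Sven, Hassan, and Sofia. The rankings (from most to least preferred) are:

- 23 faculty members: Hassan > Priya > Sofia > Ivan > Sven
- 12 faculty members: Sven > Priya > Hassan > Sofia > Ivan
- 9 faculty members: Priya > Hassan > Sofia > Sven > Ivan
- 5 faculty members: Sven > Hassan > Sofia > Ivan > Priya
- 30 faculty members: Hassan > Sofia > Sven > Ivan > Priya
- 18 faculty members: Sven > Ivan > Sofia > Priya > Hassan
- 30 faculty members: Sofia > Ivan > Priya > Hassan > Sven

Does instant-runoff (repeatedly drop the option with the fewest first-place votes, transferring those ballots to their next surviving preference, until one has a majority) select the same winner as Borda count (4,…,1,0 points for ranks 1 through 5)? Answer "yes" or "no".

Instant-runoff — R1 Priya 9, Ivan 0, Sven 35, Hassan 53, Sofia 30 (Ivan out); R2 Priya 9, Sven 35, Hassan 53, Sofia 30 (Priya out); R3 Sven 35, Hassan 62, Sofia 30 (Sofia out); R4 Sven 35, Hassan 92 (Hassan winner). Winner: Hassan.
Borda — scores: Priya 219, Ivan 202, Sven 209, Hassan 308, Sofia 332. Winner: Sofia.
The two methods disagree.

no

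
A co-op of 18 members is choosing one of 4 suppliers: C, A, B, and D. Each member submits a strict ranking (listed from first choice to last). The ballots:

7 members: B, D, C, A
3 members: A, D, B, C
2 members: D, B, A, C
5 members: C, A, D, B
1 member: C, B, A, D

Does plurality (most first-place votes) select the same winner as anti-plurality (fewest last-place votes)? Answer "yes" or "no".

no

Plurality — first-place votes: C 6, A 3, B 7, D 2. Winner: B.
Anti-plurality — last-place votes: C 5, A 7, B 5, D 1. Winner: D.
The two methods disagree.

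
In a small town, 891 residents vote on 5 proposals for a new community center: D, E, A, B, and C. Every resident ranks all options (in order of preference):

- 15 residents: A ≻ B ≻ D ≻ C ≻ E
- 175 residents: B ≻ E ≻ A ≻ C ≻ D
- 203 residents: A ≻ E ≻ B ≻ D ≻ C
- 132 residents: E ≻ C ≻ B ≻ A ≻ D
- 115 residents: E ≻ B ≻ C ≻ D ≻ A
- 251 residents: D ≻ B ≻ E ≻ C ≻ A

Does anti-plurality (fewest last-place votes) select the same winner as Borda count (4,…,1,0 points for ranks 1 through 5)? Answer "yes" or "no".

no

Anti-plurality — last-place votes: D 307, E 15, A 366, B 0, C 203. Winner: B.
Borda — scores: D 1352, E 2624, A 1354, B 2513, C 1067. Winner: E.
The two methods disagree.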